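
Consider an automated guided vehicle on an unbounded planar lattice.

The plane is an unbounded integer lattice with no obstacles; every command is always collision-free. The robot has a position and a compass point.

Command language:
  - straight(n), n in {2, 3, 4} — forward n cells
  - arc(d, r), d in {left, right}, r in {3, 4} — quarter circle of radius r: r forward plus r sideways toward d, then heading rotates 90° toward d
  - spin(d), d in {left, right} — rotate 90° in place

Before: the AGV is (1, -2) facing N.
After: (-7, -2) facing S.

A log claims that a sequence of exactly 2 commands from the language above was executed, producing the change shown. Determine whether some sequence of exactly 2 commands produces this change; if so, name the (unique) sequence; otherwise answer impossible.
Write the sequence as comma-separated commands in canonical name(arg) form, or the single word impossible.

arc(left, 4), arc(left, 4)

key: cell and facing (now S) both changed — the 2 commands mix motion and turning
begin: (1, -2) facing N
1. arc(left, 4) → (-3, 2) facing W
2. arc(left, 4) → (-7, -2) facing S
no other 2-command option fits: unique.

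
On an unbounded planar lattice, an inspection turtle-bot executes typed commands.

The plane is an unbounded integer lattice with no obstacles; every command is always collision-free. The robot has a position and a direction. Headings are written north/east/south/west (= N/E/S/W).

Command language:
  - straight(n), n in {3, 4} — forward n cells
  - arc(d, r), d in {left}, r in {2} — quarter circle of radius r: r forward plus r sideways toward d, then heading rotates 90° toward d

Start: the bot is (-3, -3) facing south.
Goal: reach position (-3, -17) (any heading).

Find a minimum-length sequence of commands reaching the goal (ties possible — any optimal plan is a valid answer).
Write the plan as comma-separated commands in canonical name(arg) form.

straight(4), straight(4), straight(3), straight(3)

begin: (-3, -3) facing south
1. straight(4) → (-3, -7) facing south
2. straight(4) → (-3, -11) facing south
3. straight(3) → (-3, -14) facing south
4. straight(3) → (-3, -17) facing south
nothing shorter than 4 reaches the goal.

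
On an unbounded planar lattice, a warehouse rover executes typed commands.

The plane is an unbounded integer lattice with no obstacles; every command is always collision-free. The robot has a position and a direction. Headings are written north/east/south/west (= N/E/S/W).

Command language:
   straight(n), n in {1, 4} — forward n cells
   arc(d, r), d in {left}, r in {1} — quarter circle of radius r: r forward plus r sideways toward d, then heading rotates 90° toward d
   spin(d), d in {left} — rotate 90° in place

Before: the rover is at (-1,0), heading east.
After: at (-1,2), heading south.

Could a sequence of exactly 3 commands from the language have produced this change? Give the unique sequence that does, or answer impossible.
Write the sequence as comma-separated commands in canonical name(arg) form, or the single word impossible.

key: cell and facing (now S) both changed — the 3 commands mix motion and turning
initial: at (-1,0), heading east
[1] after arc(left, 1): at (0,1), heading north
[2] after arc(left, 1): at (-1,2), heading west
[3] after spin(left): at (-1,2), heading south
uniquely the one of 64 3-step routes that fits.

arc(left, 1), arc(left, 1), spin(left)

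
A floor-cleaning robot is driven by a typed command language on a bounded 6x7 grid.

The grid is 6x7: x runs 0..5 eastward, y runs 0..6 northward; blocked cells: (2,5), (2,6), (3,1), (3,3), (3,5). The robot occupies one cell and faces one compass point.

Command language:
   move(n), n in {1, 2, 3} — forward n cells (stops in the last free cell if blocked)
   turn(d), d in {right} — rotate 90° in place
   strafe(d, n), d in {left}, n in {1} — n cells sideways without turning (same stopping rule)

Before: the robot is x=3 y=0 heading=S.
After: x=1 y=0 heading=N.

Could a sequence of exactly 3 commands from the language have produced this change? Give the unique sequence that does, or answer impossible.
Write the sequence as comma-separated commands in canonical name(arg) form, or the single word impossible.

key: cell and facing (now N) both changed — the 3 commands mix motion and turning
initial: x=3 y=0 heading=S
1. turn(right) → x=3 y=0 heading=W
2. move(2) → x=1 y=0 heading=W
3. turn(right) → x=1 y=0 heading=N
no other 3-command option fits: unique.

turn(right), move(2), turn(right)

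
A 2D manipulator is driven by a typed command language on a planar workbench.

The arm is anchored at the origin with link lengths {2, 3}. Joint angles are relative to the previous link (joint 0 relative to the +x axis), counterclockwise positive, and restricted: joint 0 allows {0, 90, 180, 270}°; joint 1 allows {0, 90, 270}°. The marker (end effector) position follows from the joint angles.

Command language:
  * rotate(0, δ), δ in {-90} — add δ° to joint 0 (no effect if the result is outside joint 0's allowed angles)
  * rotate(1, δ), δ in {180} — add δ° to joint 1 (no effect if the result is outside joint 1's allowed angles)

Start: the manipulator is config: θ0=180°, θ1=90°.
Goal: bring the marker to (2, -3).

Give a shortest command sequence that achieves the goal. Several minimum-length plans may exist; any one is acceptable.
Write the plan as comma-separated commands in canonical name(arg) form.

rotate(1, 180), rotate(0, -90), rotate(0, -90)

start: config: θ0=180°, θ1=90°
[1] after rotate(1, 180): config: θ0=180°, θ1=270°
[2] after rotate(0, -90): config: θ0=90°, θ1=270°
[3] after rotate(0, -90): config: θ0=0°, θ1=270°
no 2-step plan works, so 3 is optimal.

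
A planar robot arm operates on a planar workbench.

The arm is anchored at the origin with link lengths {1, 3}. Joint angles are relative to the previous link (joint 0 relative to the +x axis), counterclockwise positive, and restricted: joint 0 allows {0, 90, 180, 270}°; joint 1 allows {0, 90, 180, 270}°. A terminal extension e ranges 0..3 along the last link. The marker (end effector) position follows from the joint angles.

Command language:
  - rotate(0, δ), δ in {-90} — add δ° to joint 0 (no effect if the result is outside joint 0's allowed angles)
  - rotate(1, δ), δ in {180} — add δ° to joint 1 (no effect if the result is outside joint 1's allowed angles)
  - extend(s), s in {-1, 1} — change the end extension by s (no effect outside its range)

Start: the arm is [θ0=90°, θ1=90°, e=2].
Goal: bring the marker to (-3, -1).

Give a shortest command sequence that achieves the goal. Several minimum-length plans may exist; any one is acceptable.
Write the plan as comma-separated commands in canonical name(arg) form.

initial: [θ0=90°, θ1=90°, e=2]
step 1 (extend(-1)): [θ0=90°, θ1=90°, e=1]
step 2 (extend(-1)): [θ0=90°, θ1=90°, e=0]
step 3 (rotate(1, 180)): [θ0=90°, θ1=270°, e=0]
step 4 (rotate(0, -90)): [θ0=0°, θ1=270°, e=0]
step 5 (rotate(0, -90)): [θ0=270°, θ1=270°, e=0]
shorter routes all fall short; 5 is best.

extend(-1), extend(-1), rotate(1, 180), rotate(0, -90), rotate(0, -90)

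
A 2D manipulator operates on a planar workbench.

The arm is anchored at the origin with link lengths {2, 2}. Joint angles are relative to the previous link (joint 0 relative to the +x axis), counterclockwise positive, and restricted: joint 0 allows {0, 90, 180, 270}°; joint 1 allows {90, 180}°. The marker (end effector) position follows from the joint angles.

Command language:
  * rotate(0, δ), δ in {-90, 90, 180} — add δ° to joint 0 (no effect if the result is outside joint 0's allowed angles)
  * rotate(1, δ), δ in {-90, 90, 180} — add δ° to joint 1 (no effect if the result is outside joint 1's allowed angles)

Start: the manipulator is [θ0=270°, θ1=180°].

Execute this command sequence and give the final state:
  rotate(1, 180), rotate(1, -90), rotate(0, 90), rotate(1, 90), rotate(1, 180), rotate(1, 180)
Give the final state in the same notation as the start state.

from: [θ0=270°, θ1=180°]
1. rotate(1, 180) → [θ0=270°, θ1=180°]
2. rotate(1, -90) → [θ0=270°, θ1=90°]
3. rotate(0, 90) → [θ0=0°, θ1=90°]
4. rotate(1, 90) → [θ0=0°, θ1=180°]
5. rotate(1, 180) → [θ0=0°, θ1=180°]
6. rotate(1, 180) → [θ0=0°, θ1=180°]

[θ0=0°, θ1=180°]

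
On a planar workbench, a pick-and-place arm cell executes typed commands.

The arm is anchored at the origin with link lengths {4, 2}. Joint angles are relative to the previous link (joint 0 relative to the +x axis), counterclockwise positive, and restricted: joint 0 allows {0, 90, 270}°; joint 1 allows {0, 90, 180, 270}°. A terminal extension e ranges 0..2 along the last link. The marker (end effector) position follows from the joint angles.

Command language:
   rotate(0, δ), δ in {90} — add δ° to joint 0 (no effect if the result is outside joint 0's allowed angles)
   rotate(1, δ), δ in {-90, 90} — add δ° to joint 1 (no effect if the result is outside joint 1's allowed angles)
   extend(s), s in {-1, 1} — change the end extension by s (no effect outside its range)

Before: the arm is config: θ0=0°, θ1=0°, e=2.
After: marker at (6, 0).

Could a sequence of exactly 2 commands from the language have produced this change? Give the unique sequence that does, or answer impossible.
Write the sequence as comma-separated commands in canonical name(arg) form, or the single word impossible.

start: config: θ0=0°, θ1=0°, e=2
step 1 (extend(-1)): config: θ0=0°, θ1=0°, e=1
step 2 (extend(-1)): config: θ0=0°, θ1=0°, e=0
no rival 2-sequence matches.

extend(-1), extend(-1)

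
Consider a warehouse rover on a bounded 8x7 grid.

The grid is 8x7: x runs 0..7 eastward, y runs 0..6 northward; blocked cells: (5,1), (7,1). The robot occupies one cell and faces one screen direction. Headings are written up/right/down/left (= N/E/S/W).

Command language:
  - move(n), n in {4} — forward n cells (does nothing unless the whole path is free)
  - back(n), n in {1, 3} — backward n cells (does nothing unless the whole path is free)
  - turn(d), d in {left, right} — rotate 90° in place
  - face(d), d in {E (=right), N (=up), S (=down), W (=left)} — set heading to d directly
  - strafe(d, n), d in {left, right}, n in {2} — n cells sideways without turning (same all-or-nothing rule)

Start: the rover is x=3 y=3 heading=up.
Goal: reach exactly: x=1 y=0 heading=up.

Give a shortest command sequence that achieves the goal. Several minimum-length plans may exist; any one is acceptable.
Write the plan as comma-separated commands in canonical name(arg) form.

initial: x=3 y=3 heading=up
t=1 back(3) ⇒ x=3 y=0 heading=up
t=2 strafe(left, 2) ⇒ x=1 y=0 heading=up
nothing shorter than 2 reaches the goal.

back(3), strafe(left, 2)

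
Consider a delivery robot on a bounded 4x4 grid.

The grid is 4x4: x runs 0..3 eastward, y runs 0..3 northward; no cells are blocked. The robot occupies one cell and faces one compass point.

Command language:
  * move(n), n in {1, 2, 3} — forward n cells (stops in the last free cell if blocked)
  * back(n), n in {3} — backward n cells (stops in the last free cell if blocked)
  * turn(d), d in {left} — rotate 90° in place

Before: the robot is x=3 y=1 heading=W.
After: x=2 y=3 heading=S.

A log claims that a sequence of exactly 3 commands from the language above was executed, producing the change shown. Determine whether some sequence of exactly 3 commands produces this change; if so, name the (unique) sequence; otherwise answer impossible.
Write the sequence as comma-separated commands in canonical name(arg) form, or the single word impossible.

move(1), turn(left), back(3)

key: back(3) runs into the grid edge before its full distance
initial: x=3 y=1 heading=W
t=1 move(1) ⇒ x=2 y=1 heading=W
t=2 turn(left) ⇒ x=2 y=1 heading=S
t=3 back(3) ⇒ x=2 y=3 heading=S
all 125 alternatives checked — unique.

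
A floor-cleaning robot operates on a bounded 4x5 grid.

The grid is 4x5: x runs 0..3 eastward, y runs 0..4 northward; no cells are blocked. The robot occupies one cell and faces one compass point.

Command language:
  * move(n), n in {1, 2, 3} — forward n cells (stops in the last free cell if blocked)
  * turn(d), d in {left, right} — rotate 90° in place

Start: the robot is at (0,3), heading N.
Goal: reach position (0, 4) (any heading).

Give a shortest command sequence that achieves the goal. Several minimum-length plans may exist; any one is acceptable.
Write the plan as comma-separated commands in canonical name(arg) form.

begin: at (0,3), heading N
step 1 (move(3)): at (0,4), heading N
no 0-step plan works, so 1 is optimal.

move(3)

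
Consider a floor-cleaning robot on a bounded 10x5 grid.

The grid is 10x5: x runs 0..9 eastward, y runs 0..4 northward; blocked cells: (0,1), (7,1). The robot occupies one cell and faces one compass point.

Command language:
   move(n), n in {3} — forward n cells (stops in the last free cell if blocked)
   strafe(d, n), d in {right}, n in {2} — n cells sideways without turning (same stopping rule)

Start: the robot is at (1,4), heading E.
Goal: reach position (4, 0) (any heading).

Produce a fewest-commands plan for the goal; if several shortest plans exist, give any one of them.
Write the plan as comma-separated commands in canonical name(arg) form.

strafe(right, 2), strafe(right, 2), move(3)

t0: at (1,4), heading E
1. strafe(right, 2) → at (1,2), heading E
2. strafe(right, 2) → at (1,0), heading E
3. move(3) → at (4,0), heading E
shorter routes all fall short; 3 is best.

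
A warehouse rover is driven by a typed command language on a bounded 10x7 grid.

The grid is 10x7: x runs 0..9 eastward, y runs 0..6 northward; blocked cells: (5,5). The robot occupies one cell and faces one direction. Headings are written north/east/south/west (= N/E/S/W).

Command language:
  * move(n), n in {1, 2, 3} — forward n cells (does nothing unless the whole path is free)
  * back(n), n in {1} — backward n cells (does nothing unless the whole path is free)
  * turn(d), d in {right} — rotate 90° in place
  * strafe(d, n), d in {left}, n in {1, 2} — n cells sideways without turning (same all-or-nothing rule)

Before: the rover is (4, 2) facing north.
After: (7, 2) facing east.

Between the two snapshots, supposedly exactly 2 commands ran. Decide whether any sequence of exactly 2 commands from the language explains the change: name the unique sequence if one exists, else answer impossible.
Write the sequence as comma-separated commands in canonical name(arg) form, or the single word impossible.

key: position moved to (7,2) AND the heading swung to E — translation plus rotation needed
from: (4, 2) facing north
[1] after turn(right): (4, 2) facing east
[2] after move(3): (7, 2) facing east
all 49 alternatives checked — unique.

turn(right), move(3)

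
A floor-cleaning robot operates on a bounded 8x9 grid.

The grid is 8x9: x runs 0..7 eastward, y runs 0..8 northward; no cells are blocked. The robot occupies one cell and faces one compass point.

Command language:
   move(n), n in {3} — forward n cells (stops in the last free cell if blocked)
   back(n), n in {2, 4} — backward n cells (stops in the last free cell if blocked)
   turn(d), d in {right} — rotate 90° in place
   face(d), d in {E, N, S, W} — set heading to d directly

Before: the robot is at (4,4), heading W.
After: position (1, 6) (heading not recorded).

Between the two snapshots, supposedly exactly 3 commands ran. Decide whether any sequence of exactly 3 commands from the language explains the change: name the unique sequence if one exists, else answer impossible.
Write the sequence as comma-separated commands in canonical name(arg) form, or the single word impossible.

move(3), face(S), back(2)

key: order matters: swapping move(3) and back(2) lands elsewhere
initial: at (4,4), heading W
t=1 move(3) ⇒ at (1,4), heading W
t=2 face(S) ⇒ at (1,4), heading S
t=3 back(2) ⇒ at (1,6), heading S
all 512 alternatives checked — unique.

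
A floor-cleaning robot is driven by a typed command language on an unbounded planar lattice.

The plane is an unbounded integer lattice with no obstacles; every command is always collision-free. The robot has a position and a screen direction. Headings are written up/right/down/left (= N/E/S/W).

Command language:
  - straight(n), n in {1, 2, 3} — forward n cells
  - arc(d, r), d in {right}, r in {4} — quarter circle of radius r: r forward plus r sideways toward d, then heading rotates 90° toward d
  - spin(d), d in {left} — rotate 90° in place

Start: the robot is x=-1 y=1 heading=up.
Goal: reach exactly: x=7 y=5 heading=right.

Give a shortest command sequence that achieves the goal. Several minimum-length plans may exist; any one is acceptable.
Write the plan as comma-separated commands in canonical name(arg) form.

initial: x=-1 y=1 heading=up
1. arc(right, 4) → x=3 y=5 heading=right
2. straight(2) → x=5 y=5 heading=right
3. straight(2) → x=7 y=5 heading=right
nothing shorter than 3 reaches the goal.

arc(right, 4), straight(2), straight(2)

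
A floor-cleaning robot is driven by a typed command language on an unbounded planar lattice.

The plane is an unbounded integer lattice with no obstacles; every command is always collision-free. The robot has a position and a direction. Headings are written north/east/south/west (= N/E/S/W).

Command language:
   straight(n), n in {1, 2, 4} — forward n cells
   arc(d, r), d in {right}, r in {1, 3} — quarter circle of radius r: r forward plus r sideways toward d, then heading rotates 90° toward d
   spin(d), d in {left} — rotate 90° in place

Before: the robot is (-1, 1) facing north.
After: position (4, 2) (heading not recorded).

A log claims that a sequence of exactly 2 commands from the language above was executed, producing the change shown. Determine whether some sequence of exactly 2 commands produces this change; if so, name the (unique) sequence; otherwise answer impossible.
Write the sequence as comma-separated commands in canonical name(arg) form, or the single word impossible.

key: order matters: swapping arc(right, 1) and straight(4) lands elsewhere
begin: (-1, 1) facing north
1. arc(right, 1) → (0, 2) facing east
2. straight(4) → (4, 2) facing east
no other 2-command option fits: unique.

arc(right, 1), straight(4)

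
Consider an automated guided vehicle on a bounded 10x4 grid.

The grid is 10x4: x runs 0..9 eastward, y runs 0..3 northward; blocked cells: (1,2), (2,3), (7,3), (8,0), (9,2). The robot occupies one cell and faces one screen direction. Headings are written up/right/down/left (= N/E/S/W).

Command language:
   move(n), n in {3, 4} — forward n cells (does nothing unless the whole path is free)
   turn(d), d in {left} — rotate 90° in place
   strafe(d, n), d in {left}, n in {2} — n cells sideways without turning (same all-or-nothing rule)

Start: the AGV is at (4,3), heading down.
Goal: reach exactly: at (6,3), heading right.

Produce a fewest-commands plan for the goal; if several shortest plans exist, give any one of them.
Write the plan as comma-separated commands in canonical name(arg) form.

from: at (4,3), heading down
step 1 (strafe(left, 2)): at (6,3), heading down
step 2 (turn(left)): at (6,3), heading right
shorter routes all fall short; 2 is best.

strafe(left, 2), turn(left)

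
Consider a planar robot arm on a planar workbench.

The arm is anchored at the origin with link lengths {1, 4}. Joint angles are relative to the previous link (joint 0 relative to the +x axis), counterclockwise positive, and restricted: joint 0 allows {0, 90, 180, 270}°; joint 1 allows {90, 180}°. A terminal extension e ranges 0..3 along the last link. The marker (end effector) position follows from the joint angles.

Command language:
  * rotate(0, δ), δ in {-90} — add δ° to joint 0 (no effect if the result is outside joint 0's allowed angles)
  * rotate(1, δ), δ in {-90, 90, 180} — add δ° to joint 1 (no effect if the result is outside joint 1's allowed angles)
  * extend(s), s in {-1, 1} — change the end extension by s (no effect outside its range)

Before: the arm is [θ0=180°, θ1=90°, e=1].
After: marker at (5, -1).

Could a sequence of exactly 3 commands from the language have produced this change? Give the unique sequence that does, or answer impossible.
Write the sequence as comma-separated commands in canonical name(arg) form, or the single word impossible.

t0: [θ0=180°, θ1=90°, e=1]
1. rotate(0, -90) → [θ0=90°, θ1=90°, e=1]
2. rotate(0, -90) → [θ0=0°, θ1=90°, e=1]
3. rotate(0, -90) → [θ0=270°, θ1=90°, e=1]
all 216 alternatives checked — unique.

rotate(0, -90), rotate(0, -90), rotate(0, -90)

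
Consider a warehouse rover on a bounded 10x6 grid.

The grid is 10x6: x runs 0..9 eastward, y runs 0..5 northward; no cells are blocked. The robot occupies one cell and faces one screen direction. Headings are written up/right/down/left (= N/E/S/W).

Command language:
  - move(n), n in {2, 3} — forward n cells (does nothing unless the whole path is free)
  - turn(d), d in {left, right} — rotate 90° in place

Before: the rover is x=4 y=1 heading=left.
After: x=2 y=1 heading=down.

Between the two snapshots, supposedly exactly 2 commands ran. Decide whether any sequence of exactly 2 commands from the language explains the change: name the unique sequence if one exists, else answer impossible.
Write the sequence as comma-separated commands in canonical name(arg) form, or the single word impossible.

move(2), turn(left)

key: cell and facing (now S) both changed — the 2 commands mix motion and turning
from: x=4 y=1 heading=left
1. move(2) → x=2 y=1 heading=left
2. turn(left) → x=2 y=1 heading=down
no other 2-command option fits: unique.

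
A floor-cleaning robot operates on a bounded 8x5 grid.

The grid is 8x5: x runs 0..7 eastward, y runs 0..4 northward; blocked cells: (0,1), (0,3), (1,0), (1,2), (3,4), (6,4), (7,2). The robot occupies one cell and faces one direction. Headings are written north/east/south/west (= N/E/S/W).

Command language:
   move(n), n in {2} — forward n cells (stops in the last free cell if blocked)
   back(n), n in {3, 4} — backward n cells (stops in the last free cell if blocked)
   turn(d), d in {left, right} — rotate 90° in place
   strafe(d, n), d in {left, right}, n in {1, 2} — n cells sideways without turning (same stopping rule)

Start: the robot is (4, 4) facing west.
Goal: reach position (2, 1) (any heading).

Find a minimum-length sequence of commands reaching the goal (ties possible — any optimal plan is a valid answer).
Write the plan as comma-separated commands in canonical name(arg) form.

begin: (4, 4) facing west
step 1 (strafe(left, 1)): (4, 3) facing west
step 2 (move(2)): (2, 3) facing west
step 3 (strafe(left, 2)): (2, 1) facing west
no 2-step plan works, so 3 is optimal.

strafe(left, 1), move(2), strafe(left, 2)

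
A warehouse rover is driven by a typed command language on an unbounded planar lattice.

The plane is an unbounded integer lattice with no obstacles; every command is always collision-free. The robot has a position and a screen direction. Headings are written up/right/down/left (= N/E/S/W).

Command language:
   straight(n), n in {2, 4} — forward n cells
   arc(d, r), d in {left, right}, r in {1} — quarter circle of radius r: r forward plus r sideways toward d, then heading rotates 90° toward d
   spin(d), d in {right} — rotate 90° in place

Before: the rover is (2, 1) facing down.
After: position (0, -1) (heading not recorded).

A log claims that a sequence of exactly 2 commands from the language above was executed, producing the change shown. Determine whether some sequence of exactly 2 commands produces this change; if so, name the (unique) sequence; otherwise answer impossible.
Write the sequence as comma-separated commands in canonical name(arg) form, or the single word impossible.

key: running arc(left, 1) before arc(right, 1) would end elsewhere — order is forced
from: (2, 1) facing down
1. arc(right, 1) → (1, 0) facing left
2. arc(left, 1) → (0, -1) facing down
no rival 2-sequence matches.

arc(right, 1), arc(left, 1)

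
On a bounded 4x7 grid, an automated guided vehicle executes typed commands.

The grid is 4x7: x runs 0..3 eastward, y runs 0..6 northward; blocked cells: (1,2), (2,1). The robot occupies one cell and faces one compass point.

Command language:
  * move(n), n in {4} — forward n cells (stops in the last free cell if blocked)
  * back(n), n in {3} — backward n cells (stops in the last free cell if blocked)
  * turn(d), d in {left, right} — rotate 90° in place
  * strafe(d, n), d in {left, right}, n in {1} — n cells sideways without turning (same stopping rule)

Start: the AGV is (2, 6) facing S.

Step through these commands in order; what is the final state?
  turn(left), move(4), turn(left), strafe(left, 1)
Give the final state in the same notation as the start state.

begin: (2, 6) facing S
step 1 (turn(left)): (2, 6) facing E
step 2 (move(4)): (3, 6) facing E
step 3 (turn(left)): (3, 6) facing N
step 4 (strafe(left, 1)): (2, 6) facing N

(2, 6) facing N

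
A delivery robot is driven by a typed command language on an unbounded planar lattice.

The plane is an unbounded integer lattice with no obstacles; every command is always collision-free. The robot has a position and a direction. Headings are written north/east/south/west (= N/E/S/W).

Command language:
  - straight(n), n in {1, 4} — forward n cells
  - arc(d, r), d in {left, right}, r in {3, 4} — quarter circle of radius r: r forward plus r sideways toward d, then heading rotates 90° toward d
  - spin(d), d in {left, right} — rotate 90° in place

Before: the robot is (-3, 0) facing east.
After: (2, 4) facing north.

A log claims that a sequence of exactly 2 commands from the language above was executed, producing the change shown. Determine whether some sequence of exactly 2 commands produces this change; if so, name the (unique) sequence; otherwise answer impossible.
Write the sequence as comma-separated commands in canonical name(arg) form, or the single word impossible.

straight(1), arc(left, 4)

key: order matters: swapping straight(1) and arc(left, 4) lands elsewhere
start: (-3, 0) facing east
1. straight(1) → (-2, 0) facing east
2. arc(left, 4) → (2, 4) facing north
no rival 2-sequence matches.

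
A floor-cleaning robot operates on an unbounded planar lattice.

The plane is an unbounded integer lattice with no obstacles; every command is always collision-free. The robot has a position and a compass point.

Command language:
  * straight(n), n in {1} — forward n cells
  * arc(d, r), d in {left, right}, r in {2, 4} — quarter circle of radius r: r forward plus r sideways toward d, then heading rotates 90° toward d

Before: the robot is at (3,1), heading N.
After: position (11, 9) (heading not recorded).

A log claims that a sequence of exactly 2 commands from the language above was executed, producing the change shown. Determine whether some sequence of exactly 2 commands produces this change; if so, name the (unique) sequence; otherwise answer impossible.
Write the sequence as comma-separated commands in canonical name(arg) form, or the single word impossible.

arc(right, 4), arc(left, 4)

key: running arc(left, 4) before arc(right, 4) would end elsewhere — order is forced
from: at (3,1), heading N
step 1 (arc(right, 4)): at (7,5), heading E
step 2 (arc(left, 4)): at (11,9), heading N
no other 2-command option fits: unique.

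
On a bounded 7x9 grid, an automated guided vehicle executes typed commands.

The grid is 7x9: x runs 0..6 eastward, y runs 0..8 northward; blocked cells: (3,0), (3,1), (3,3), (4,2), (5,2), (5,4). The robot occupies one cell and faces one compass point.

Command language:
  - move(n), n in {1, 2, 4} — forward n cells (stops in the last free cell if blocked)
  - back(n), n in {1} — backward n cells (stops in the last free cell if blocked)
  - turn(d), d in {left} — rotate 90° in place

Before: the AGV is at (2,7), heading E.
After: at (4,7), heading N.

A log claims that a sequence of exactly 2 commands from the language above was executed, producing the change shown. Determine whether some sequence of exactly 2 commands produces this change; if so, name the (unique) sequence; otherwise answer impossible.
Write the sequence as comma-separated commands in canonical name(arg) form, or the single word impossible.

key: order matters: swapping move(2) and turn(left) lands elsewhere
t0: at (2,7), heading E
t=1 move(2) ⇒ at (4,7), heading E
t=2 turn(left) ⇒ at (4,7), heading N
no rival 2-sequence matches.

move(2), turn(left)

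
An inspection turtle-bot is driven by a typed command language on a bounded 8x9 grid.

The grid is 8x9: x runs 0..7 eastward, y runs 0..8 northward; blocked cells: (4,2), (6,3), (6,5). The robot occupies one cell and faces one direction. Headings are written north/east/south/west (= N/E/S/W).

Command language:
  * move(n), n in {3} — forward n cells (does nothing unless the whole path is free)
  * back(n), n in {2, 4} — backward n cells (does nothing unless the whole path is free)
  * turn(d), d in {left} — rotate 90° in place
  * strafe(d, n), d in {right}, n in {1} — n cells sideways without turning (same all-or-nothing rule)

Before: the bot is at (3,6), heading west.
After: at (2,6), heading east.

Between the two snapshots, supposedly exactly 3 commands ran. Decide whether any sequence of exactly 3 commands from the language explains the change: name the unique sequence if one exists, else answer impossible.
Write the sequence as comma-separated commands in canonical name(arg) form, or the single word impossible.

turn(left), strafe(right, 1), turn(left)

key: position moved to (2,6) AND the heading swung to E — translation plus rotation needed
from: at (3,6), heading west
1. turn(left) → at (3,6), heading south
2. strafe(right, 1) → at (2,6), heading south
3. turn(left) → at (2,6), heading east
uniquely the one of 125 3-step routes that fits.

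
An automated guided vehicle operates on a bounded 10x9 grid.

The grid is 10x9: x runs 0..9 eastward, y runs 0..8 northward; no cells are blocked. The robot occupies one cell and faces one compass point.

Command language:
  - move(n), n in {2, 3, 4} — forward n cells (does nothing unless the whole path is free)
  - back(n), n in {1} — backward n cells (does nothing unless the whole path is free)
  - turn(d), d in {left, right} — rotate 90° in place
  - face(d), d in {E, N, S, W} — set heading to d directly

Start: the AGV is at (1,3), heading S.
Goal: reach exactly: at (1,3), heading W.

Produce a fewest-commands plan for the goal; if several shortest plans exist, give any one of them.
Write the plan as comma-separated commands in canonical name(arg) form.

turn(right)

from: at (1,3), heading S
t=1 turn(right) ⇒ at (1,3), heading W
no 0-step plan works, so 1 is optimal.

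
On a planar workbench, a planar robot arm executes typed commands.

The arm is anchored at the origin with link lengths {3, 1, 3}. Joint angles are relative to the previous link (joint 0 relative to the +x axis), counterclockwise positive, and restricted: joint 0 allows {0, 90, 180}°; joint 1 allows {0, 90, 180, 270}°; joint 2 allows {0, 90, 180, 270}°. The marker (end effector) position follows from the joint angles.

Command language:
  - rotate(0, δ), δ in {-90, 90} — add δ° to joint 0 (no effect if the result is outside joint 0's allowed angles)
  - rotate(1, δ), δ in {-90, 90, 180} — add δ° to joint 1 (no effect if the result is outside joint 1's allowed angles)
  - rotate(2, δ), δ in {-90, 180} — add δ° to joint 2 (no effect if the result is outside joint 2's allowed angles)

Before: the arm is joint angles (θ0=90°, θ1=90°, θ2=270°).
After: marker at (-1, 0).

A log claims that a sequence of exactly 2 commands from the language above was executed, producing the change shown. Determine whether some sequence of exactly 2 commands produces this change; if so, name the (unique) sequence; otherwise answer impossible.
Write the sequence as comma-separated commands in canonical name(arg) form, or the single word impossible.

rotate(2, -90), rotate(2, -90)

from: joint angles (θ0=90°, θ1=90°, θ2=270°)
step 1 (rotate(2, -90)): joint angles (θ0=90°, θ1=90°, θ2=180°)
step 2 (rotate(2, -90)): joint angles (θ0=90°, θ1=90°, θ2=90°)
no rival 2-sequence matches.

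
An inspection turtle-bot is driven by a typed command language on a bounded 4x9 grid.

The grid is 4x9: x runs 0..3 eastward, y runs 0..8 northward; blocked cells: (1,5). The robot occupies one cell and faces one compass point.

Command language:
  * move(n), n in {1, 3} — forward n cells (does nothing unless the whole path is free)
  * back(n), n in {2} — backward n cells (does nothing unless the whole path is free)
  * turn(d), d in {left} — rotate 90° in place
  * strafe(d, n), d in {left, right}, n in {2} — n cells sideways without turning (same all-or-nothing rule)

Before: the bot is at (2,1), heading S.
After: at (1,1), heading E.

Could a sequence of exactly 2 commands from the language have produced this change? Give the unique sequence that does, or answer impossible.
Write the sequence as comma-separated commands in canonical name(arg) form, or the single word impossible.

every 2-command combo misses the target.

impossible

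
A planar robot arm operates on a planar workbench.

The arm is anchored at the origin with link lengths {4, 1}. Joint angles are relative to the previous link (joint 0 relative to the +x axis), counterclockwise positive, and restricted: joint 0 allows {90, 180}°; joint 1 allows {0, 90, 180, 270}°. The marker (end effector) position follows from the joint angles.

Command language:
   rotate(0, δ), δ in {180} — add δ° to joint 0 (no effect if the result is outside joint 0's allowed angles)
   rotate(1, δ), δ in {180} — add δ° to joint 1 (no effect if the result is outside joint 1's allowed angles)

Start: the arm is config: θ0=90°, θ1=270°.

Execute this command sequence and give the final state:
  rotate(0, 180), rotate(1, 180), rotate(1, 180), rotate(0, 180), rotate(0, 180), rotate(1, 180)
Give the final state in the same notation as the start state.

config: θ0=90°, θ1=90°

t0: config: θ0=90°, θ1=270°
1. rotate(0, 180) → config: θ0=90°, θ1=270°
2. rotate(1, 180) → config: θ0=90°, θ1=90°
3. rotate(1, 180) → config: θ0=90°, θ1=270°
4. rotate(0, 180) → config: θ0=90°, θ1=270°
5. rotate(0, 180) → config: θ0=90°, θ1=270°
6. rotate(1, 180) → config: θ0=90°, θ1=90°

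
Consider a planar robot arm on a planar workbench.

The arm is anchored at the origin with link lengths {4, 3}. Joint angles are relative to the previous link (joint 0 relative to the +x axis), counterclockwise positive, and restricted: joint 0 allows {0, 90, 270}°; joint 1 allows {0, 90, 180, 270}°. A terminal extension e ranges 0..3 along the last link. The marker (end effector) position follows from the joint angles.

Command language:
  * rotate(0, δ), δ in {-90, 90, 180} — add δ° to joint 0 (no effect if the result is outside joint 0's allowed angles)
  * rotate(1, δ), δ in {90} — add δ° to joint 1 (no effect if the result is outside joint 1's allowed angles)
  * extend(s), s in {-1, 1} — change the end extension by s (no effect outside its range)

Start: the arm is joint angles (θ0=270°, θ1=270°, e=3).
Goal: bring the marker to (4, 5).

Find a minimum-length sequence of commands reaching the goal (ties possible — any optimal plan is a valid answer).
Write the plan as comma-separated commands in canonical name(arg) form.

from: joint angles (θ0=270°, θ1=270°, e=3)
1. extend(-1) → joint angles (θ0=270°, θ1=270°, e=2)
2. rotate(1, 90) → joint angles (θ0=270°, θ1=0°, e=2)
3. rotate(1, 90) → joint angles (θ0=270°, θ1=90°, e=2)
4. rotate(0, 90) → joint angles (θ0=0°, θ1=90°, e=2)
minimal: 4 command(s), checked below 4.

extend(-1), rotate(1, 90), rotate(1, 90), rotate(0, 90)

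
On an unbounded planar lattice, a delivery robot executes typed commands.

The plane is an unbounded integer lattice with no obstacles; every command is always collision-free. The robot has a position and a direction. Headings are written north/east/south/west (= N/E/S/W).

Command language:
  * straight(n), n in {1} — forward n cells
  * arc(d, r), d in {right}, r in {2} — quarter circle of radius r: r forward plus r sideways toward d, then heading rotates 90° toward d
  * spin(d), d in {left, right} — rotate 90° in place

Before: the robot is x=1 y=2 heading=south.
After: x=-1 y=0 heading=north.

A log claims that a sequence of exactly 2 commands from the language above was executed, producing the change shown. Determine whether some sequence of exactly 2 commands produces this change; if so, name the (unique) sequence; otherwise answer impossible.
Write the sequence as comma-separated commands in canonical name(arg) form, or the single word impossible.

arc(right, 2), spin(right)

key: running spin(right) before arc(right, 2) would end elsewhere — order is forced
initial: x=1 y=2 heading=south
t=1 arc(right, 2) ⇒ x=-1 y=0 heading=west
t=2 spin(right) ⇒ x=-1 y=0 heading=north
no rival 2-sequence matches.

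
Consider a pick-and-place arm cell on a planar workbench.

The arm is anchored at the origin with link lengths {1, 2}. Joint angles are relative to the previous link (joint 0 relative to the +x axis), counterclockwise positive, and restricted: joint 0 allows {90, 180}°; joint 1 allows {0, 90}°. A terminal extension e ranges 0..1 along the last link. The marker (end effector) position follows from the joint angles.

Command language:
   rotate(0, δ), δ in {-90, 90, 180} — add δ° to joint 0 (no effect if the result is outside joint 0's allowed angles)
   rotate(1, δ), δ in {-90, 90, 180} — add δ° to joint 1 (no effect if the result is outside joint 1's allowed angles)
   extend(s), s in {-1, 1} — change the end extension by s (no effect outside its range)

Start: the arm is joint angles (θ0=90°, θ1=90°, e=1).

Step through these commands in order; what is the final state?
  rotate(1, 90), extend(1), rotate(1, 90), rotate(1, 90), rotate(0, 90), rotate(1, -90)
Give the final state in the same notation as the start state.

joint angles (θ0=180°, θ1=0°, e=1)

t0: joint angles (θ0=90°, θ1=90°, e=1)
1. rotate(1, 90) → joint angles (θ0=90°, θ1=90°, e=1)
2. extend(1) → joint angles (θ0=90°, θ1=90°, e=1)
3. rotate(1, 90) → joint angles (θ0=90°, θ1=90°, e=1)
4. rotate(1, 90) → joint angles (θ0=90°, θ1=90°, e=1)
5. rotate(0, 90) → joint angles (θ0=180°, θ1=90°, e=1)
6. rotate(1, -90) → joint angles (θ0=180°, θ1=0°, e=1)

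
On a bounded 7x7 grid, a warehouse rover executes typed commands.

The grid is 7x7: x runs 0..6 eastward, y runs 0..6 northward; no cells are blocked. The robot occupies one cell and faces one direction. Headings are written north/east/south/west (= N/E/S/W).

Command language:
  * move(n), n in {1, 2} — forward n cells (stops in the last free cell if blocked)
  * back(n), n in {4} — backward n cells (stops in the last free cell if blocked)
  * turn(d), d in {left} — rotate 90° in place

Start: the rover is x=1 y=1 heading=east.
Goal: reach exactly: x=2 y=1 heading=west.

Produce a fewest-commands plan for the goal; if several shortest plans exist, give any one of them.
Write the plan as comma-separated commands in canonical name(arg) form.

move(1), turn(left), turn(left)

start: x=1 y=1 heading=east
step 1 (move(1)): x=2 y=1 heading=east
step 2 (turn(left)): x=2 y=1 heading=north
step 3 (turn(left)): x=2 y=1 heading=west
no 2-step plan works, so 3 is optimal.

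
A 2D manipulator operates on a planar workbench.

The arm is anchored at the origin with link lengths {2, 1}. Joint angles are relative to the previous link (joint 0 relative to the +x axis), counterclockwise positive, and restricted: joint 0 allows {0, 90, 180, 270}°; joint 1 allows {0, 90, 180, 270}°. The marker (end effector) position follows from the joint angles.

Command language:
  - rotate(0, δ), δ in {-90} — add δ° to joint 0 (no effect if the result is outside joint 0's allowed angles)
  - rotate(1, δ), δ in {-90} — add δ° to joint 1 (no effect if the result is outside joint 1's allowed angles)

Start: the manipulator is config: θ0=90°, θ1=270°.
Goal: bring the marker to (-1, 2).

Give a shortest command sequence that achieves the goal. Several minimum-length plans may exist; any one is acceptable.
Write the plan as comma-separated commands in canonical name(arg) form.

rotate(1, -90), rotate(1, -90)

start: config: θ0=90°, θ1=270°
t=1 rotate(1, -90) ⇒ config: θ0=90°, θ1=180°
t=2 rotate(1, -90) ⇒ config: θ0=90°, θ1=90°
minimal: 2 command(s), checked below 2.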